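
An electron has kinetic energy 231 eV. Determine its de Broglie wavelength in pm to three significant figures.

KE = 231 eV = 3.701 × 10⁻¹⁷ J.
p = √(2mKE) = √(2 × 9.109 × 10⁻³¹ × 3.701 × 10⁻¹⁷) = 8.211 × 10⁻²⁴ kg·m/s.
λ = h/p = 6.626 × 10⁻³⁴ / 8.211 × 10⁻²⁴ = 8.07 × 10⁻¹¹ m = 80.7 pm.

λ = 80.7 pm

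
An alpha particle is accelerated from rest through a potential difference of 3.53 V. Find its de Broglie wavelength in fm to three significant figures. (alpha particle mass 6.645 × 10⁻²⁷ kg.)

KE = 2eV = 2 × 1.602 × 10⁻¹⁹ × 3.530 = 1.131 × 10⁻¹⁸ J.
p = √(2mKE) = √(2 × 6.645 × 10⁻²⁷ × 1.131 × 10⁻¹⁸) = 1.226 × 10⁻²² kg·m/s.
λ = h/p = 6.626 × 10⁻³⁴ / 1.226 × 10⁻²² = 5.40 × 10⁻¹² m = 5400 fm.

λ = 5400 fm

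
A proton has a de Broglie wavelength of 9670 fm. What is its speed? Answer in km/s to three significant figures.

p = h/λ = 6.626 × 10⁻³⁴ / 9.670 × 10⁻¹² = 6.852 × 10⁻²³ kg·m/s.
v = p/m = 6.852 × 10⁻²³ / 1.673 × 10⁻²⁷ = 4.10 × 10⁴ m/s = 41.0 km/s.

v = 41.0 km/s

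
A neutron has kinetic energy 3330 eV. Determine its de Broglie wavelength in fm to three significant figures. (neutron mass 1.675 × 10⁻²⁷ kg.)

KE = 3330 eV = 5.335 × 10⁻¹⁶ J.
p = √(2mKE) = √(2 × 1.675 × 10⁻²⁷ × 5.335 × 10⁻¹⁶) = 1.337 × 10⁻²¹ kg·m/s.
λ = h/p = 6.626 × 10⁻³⁴ / 1.337 × 10⁻²¹ = 4.96 × 10⁻¹³ m = 496 fm.

λ = 496 fm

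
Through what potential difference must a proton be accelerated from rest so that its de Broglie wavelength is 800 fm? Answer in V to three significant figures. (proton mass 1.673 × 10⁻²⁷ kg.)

p = h/λ = 6.626 × 10⁻³⁴ / 8.000 × 10⁻¹³ = 8.282 × 10⁻²² kg·m/s.
KE = p²/(2m) = 2.050 × 10⁻¹⁶ J.
V = KE/e = 2.050 × 10⁻¹⁶ / (1.602 × 10⁻¹⁹) = 1280 V.

V = 1280 V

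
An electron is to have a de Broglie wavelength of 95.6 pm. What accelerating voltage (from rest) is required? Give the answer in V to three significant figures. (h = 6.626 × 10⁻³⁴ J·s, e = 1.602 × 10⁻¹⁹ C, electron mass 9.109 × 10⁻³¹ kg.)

V = 165 V

p = h/λ = 6.626 × 10⁻³⁴ / 9.560 × 10⁻¹¹ = 6.931 × 10⁻²⁴ kg·m/s.
KE = p²/(2m) = 2.637 × 10⁻¹⁷ J.
V = KE/e = 2.637 × 10⁻¹⁷ / (1.602 × 10⁻¹⁹) = 165 V.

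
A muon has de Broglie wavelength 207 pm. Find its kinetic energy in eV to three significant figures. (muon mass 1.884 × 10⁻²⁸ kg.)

p = h/λ = 6.626 × 10⁻³⁴ / 2.070 × 10⁻¹⁰ = 3.201 × 10⁻²⁴ kg·m/s.
KE = p²/(2m) = (3.201 × 10⁻²⁴)² / (2 × 1.884 × 10⁻²⁸) = 2.719 × 10⁻²⁰ J = 0.170 eV.

KE = 0.170 eV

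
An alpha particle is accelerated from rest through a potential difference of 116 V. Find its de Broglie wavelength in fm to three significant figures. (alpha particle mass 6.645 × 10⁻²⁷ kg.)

KE = 2eV = 2 × 1.602 × 10⁻¹⁹ × 116.0 = 3.717 × 10⁻¹⁷ J.
p = √(2mKE) = √(2 × 6.645 × 10⁻²⁷ × 3.717 × 10⁻¹⁷) = 7.028 × 10⁻²² kg·m/s.
λ = h/p = 6.626 × 10⁻³⁴ / 7.028 × 10⁻²² = 9.43 × 10⁻¹³ m = 943 fm.

λ = 943 fm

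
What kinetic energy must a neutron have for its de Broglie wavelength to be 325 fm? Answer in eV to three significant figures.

p = h/λ = 6.626 × 10⁻³⁴ / 3.250 × 10⁻¹³ = 2.039 × 10⁻²¹ kg·m/s.
KE = p²/(2m) = (2.039 × 10⁻²¹)² / (2 × 1.675 × 10⁻²⁷) = 1.241 × 10⁻¹⁵ J = 7750 eV.

KE = 7750 eV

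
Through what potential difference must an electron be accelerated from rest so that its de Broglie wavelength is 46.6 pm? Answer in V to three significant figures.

V = 693 V

p = h/λ = 6.626 × 10⁻³⁴ / 4.660 × 10⁻¹¹ = 1.422 × 10⁻²³ kg·m/s.
KE = p²/(2m) = 1.110 × 10⁻¹⁶ J.
V = KE/e = 1.110 × 10⁻¹⁶ / (1.602 × 10⁻¹⁹) = 693 V.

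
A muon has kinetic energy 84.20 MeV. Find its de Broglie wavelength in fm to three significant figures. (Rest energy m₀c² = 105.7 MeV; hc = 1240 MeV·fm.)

Total energy E = KE + m₀c² = 84.20 + 105.7 = 189.90 MeV.
(pc)² = E² − (m₀c²)² = (189.90)² − (105.7)² = 2.489 × 10⁴ MeV², so pc = 157.8 MeV.
λ = hc/(pc) = 1240 MeV·fm / 157.8 MeV = 7.86 fm.

λ = 7.86 fm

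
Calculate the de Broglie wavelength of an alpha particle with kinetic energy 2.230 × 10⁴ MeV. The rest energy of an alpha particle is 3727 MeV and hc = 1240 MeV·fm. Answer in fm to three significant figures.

λ = 0.0481 fm

Total energy E = KE + m₀c² = 2.230 × 10⁴ + 3727 = 26027 MeV.
(pc)² = E² − (m₀c²)² = (26027)² − (3727)² = 6.635 × 10⁸ MeV², so pc = 2.576 × 10⁴ MeV.
λ = hc/(pc) = 1240 MeV·fm / 2.576 × 10⁴ MeV = 0.0481 fm.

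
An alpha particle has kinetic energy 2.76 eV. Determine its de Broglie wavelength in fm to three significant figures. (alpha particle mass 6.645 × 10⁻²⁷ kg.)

KE = 2.76 eV = 4.422 × 10⁻¹⁹ J.
p = √(2mKE) = √(2 × 6.645 × 10⁻²⁷ × 4.422 × 10⁻¹⁹) = 7.666 × 10⁻²³ kg·m/s.
λ = h/p = 6.626 × 10⁻³⁴ / 7.666 × 10⁻²³ = 8.64 × 10⁻¹² m = 8640 fm.

λ = 8640 fm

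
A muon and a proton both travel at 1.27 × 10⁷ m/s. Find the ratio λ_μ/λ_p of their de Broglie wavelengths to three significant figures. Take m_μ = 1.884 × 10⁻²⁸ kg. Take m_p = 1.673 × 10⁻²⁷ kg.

At fixed v, p = mv so λ = h/(mv) ∝ 1/m.
λ_μ/λ_p = m_p/m_μ = 1.673 × 10⁻²⁷/1.884 × 10⁻²⁸ = 8.88.

λ_μ/λ_p = 8.88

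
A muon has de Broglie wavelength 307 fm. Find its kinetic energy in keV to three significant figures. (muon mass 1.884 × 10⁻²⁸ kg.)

KE = 77.2 keV

p = h/λ = 6.626 × 10⁻³⁴ / 3.070 × 10⁻¹³ = 2.158 × 10⁻²¹ kg·m/s.
KE = p²/(2m) = (2.158 × 10⁻²¹)² / (2 × 1.884 × 10⁻²⁸) = 1.236 × 10⁻¹⁴ J = 77.2 keV.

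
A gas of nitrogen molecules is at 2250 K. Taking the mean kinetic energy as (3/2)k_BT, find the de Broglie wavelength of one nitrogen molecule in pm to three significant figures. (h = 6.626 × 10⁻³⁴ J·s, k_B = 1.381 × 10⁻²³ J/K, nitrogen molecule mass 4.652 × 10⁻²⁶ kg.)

KE = (3/2)k_BT = 1.5 × 1.381 × 10⁻²³ × 2250 = 4.661 × 10⁻²⁰ J.
p = √(2mKE) = √(2 × 4.652 × 10⁻²⁶ × 4.661 × 10⁻²⁰) = 6.585 × 10⁻²³ kg·m/s.
λ = h/p = 1.01 × 10⁻¹¹ m = 10.1 pm.

λ = 10.1 pm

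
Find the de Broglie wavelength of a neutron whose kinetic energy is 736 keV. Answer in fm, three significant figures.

KE = 736 keV = 1.179 × 10⁻¹³ J.
p = √(2mKE) = √(2 × 1.675 × 10⁻²⁷ × 1.179 × 10⁻¹³) = 1.987 × 10⁻²⁰ kg·m/s.
λ = h/p = 6.626 × 10⁻³⁴ / 1.987 × 10⁻²⁰ = 3.33 × 10⁻¹⁴ m = 33.3 fm.

λ = 33.3 fm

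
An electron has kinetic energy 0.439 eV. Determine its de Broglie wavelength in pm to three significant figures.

KE = 0.439 eV = 7.033 × 10⁻²⁰ J.
p = √(2mKE) = √(2 × 9.109 × 10⁻³¹ × 7.033 × 10⁻²⁰) = 3.579 × 10⁻²⁵ kg·m/s.
λ = h/p = 6.626 × 10⁻³⁴ / 3.579 × 10⁻²⁵ = 1.85 × 10⁻⁹ m = 1850 pm.

λ = 1850 pm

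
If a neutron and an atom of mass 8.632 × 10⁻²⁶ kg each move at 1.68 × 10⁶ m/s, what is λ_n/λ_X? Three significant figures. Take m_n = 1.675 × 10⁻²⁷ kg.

λ_n/λ_X = 51.5

At fixed v, p = mv so λ = h/(mv) ∝ 1/m.
λ_n/λ_X = m_X/m_n = 8.632 × 10⁻²⁶/1.675 × 10⁻²⁷ = 51.5.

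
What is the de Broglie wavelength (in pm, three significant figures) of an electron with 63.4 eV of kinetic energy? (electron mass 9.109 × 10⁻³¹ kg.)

λ = 154 pm

KE = 63.4 eV = 1.016 × 10⁻¹⁷ J.
p = √(2mKE) = √(2 × 9.109 × 10⁻³¹ × 1.016 × 10⁻¹⁷) = 4.302 × 10⁻²⁴ kg·m/s.
λ = h/p = 6.626 × 10⁻³⁴ / 4.302 × 10⁻²⁴ = 1.54 × 10⁻¹⁰ m = 154 pm.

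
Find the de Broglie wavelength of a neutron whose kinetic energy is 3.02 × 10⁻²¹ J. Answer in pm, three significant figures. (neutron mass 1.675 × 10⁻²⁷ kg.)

p = √(2mKE) = √(2 × 1.675 × 10⁻²⁷ × 3.020 × 10⁻²¹) = 3.181 × 10⁻²⁴ kg·m/s.
λ = h/p = 6.626 × 10⁻³⁴ / 3.181 × 10⁻²⁴ = 2.08 × 10⁻¹⁰ m = 208 pm.

λ = 208 pm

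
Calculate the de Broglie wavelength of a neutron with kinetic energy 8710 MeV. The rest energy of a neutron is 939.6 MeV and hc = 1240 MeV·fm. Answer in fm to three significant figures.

Total energy E = KE + m₀c² = 8710 + 939.6 = 9649.6 MeV.
(pc)² = E² − (m₀c²)² = (9649.6)² − (939.6)² = 9.223 × 10⁷ MeV², so pc = 9604 MeV.
λ = hc/(pc) = 1240 MeV·fm / 9604 MeV = 0.129 fm.

λ = 0.129 fm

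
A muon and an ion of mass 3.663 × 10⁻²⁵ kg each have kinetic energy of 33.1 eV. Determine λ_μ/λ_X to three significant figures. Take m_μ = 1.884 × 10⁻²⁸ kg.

At fixed KE, p = √(2mKE) so λ = h/p ∝ 1/√m.
λ_μ/λ_X = √(m_X/m_μ) = √(3.663 × 10⁻²⁵/1.884 × 10⁻²⁸) = √(1944) = 44.1.

λ_μ/λ_X = 44.1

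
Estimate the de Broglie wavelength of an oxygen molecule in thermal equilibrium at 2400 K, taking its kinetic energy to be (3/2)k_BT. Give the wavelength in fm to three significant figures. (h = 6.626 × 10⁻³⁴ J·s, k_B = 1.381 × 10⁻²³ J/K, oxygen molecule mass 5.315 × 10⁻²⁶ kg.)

λ = 9110 fm

KE = (3/2)k_BT = 1.5 × 1.381 × 10⁻²³ × 2400 = 4.972 × 10⁻²⁰ J.
p = √(2mKE) = √(2 × 5.315 × 10⁻²⁶ × 4.972 × 10⁻²⁰) = 7.270 × 10⁻²³ kg·m/s.
λ = h/p = 9.11 × 10⁻¹² m = 9110 fm.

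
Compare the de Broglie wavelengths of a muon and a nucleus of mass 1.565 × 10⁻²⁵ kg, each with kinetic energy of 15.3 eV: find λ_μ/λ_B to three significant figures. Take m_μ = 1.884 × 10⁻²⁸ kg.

At fixed KE, p = √(2mKE) so λ = h/p ∝ 1/√m.
λ_μ/λ_B = √(m_B/m_μ) = √(1.565 × 10⁻²⁵/1.884 × 10⁻²⁸) = √(830.7) = 28.8.

λ_μ/λ_B = 28.8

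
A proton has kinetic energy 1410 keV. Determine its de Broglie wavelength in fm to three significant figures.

λ = 24.1 fm

KE = 1410 keV = 2.259 × 10⁻¹³ J.
p = √(2mKE) = √(2 × 1.673 × 10⁻²⁷ × 2.259 × 10⁻¹³) = 2.749 × 10⁻²⁰ kg·m/s.
λ = h/p = 6.626 × 10⁻³⁴ / 2.749 × 10⁻²⁰ = 2.41 × 10⁻¹⁴ m = 24.1 fm.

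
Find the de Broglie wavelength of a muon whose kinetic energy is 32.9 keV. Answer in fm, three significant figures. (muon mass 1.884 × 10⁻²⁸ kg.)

λ = 470 fm

KE = 32.9 keV = 5.271 × 10⁻¹⁵ J.
p = √(2mKE) = √(2 × 1.884 × 10⁻²⁸ × 5.271 × 10⁻¹⁵) = 1.409 × 10⁻²¹ kg·m/s.
λ = h/p = 6.626 × 10⁻³⁴ / 1.409 × 10⁻²¹ = 4.70 × 10⁻¹³ m = 470 fm.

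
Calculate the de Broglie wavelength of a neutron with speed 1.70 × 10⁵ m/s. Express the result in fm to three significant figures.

p = mv = 1.675 × 10⁻²⁷ × 1.70 × 10⁵ = 2.847 × 10⁻²² kg·m/s.
λ = h/p = 6.626 × 10⁻³⁴ / 2.847 × 10⁻²² = 2.33 × 10⁻¹² m = 2330 fm.

λ = 2330 fm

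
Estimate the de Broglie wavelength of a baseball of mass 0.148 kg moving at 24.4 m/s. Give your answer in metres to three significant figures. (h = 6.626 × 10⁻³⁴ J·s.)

p = mv = 0.148 × 24.4 = 3.611 kg·m/s.
λ = h/p = 6.626 × 10⁻³⁴ / 3.611 = 1.83 × 10⁻³⁴ m.

λ = 1.83 × 10⁻³⁴ m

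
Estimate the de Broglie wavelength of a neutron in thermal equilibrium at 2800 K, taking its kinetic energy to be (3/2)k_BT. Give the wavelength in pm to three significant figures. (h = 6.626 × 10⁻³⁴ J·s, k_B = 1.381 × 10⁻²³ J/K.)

λ = 47.5 pm

KE = (3/2)k_BT = 1.5 × 1.381 × 10⁻²³ × 2800 = 5.800 × 10⁻²⁰ J.
p = √(2mKE) = √(2 × 1.675 × 10⁻²⁷ × 5.800 × 10⁻²⁰) = 1.394 × 10⁻²³ kg·m/s.
λ = h/p = 4.75 × 10⁻¹¹ m = 47.5 pm.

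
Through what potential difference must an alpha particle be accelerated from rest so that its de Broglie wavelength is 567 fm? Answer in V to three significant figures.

p = h/λ = 6.626 × 10⁻³⁴ / 5.670 × 10⁻¹³ = 1.169 × 10⁻²¹ kg·m/s.
KE = p²/(2m) = 1.028 × 10⁻¹⁶ J.
V = KE/2e = 1.028 × 10⁻¹⁶ / (2 × 1.602 × 10⁻¹⁹) = 321 V.

V = 321 V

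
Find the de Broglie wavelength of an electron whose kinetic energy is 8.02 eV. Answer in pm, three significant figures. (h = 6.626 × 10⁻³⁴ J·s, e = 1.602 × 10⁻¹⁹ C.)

λ = 433 pm

KE = 8.02 eV = 1.285 × 10⁻¹⁸ J.
p = √(2mKE) = √(2 × 9.109 × 10⁻³¹ × 1.285 × 10⁻¹⁸) = 1.530 × 10⁻²⁴ kg·m/s.
λ = h/p = 6.626 × 10⁻³⁴ / 1.530 × 10⁻²⁴ = 4.33 × 10⁻¹⁰ m = 433 pm.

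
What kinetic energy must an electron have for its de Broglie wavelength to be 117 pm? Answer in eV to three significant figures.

KE = 110 eV

p = h/λ = 6.626 × 10⁻³⁴ / 1.170 × 10⁻¹⁰ = 5.663 × 10⁻²⁴ kg·m/s.
KE = p²/(2m) = (5.663 × 10⁻²⁴)² / (2 × 9.109 × 10⁻³¹) = 1.760 × 10⁻¹⁷ J = 110 eV.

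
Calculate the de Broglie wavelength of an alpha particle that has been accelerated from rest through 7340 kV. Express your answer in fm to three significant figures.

λ = 3.75 fm

KE = 2eV = 2 × 1.602 × 10⁻¹⁹ × 7.340 × 10⁶ = 2.352 × 10⁻¹² J.
p = √(2mKE) = √(2 × 6.645 × 10⁻²⁷ × 2.352 × 10⁻¹²) = 1.768 × 10⁻¹⁹ kg·m/s.
λ = h/p = 6.626 × 10⁻³⁴ / 1.768 × 10⁻¹⁹ = 3.75 × 10⁻¹⁵ m = 3.75 fm.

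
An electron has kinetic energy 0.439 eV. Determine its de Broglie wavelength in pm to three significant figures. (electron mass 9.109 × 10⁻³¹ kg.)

λ = 1850 pm

KE = 0.439 eV = 7.033 × 10⁻²⁰ J.
p = √(2mKE) = √(2 × 9.109 × 10⁻³¹ × 7.033 × 10⁻²⁰) = 3.579 × 10⁻²⁵ kg·m/s.
λ = h/p = 6.626 × 10⁻³⁴ / 3.579 × 10⁻²⁵ = 1.85 × 10⁻⁹ m = 1850 pm.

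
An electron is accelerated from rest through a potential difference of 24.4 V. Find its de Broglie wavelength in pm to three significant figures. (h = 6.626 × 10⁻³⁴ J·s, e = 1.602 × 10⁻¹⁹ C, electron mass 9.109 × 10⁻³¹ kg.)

KE = eV = 1.602 × 10⁻¹⁹ × 24.40 = 3.909 × 10⁻¹⁸ J.
p = √(2mKE) = √(2 × 9.109 × 10⁻³¹ × 3.909 × 10⁻¹⁸) = 2.669 × 10⁻²⁴ kg·m/s.
λ = h/p = 6.626 × 10⁻³⁴ / 2.669 × 10⁻²⁴ = 2.48 × 10⁻¹⁰ m = 248 pm.

λ = 248 pm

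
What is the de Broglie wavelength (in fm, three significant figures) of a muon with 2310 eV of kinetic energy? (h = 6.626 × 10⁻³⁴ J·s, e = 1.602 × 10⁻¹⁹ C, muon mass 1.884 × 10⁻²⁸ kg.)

λ = 1770 fm

KE = 2310 eV = 3.701 × 10⁻¹⁶ J.
p = √(2mKE) = √(2 × 1.884 × 10⁻²⁸ × 3.701 × 10⁻¹⁶) = 3.734 × 10⁻²² kg·m/s.
λ = h/p = 6.626 × 10⁻³⁴ / 3.734 × 10⁻²² = 1.77 × 10⁻¹² m = 1770 fm.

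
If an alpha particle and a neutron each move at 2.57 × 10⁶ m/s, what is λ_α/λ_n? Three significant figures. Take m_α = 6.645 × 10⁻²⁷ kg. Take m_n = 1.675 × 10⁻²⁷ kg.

λ_α/λ_n = 0.252

At fixed v, p = mv so λ = h/(mv) ∝ 1/m.
λ_α/λ_n = m_n/m_α = 1.675 × 10⁻²⁷/6.645 × 10⁻²⁷ = 0.252.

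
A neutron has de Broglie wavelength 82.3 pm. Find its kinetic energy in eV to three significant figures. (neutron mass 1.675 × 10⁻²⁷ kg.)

p = h/λ = 6.626 × 10⁻³⁴ / 8.230 × 10⁻¹¹ = 8.051 × 10⁻²⁴ kg·m/s.
KE = p²/(2m) = (8.051 × 10⁻²⁴)² / (2 × 1.675 × 10⁻²⁷) = 1.935 × 10⁻²⁰ J = 0.121 eV.

KE = 0.121 eV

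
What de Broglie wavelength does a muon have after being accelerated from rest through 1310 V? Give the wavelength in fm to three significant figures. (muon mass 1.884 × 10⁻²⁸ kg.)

KE = eV = 1.602 × 10⁻¹⁹ × 1310 = 2.099 × 10⁻¹⁶ J.
p = √(2mKE) = √(2 × 1.884 × 10⁻²⁸ × 2.099 × 10⁻¹⁶) = 2.812 × 10⁻²² kg·m/s.
λ = h/p = 6.626 × 10⁻³⁴ / 2.812 × 10⁻²² = 2.36 × 10⁻¹² m = 2360 fm.

λ = 2360 fm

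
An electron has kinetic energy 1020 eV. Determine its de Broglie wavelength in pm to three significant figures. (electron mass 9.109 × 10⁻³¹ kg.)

λ = 38.4 pm

KE = 1020 eV = 1.634 × 10⁻¹⁶ J.
p = √(2mKE) = √(2 × 9.109 × 10⁻³¹ × 1.634 × 10⁻¹⁶) = 1.725 × 10⁻²³ kg·m/s.
λ = h/p = 6.626 × 10⁻³⁴ / 1.725 × 10⁻²³ = 3.84 × 10⁻¹¹ m = 38.4 pm.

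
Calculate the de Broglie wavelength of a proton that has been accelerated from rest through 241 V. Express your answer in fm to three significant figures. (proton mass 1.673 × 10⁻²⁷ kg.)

λ = 1840 fm

KE = eV = 1.602 × 10⁻¹⁹ × 241.0 = 3.861 × 10⁻¹⁷ J.
p = √(2mKE) = √(2 × 1.673 × 10⁻²⁷ × 3.861 × 10⁻¹⁷) = 3.594 × 10⁻²² kg·m/s.
λ = h/p = 6.626 × 10⁻³⁴ / 3.594 × 10⁻²² = 1.84 × 10⁻¹² m = 1840 fm.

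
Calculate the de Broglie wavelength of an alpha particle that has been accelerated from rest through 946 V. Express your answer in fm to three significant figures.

KE = 2eV = 2 × 1.602 × 10⁻¹⁹ × 946.0 = 3.031 × 10⁻¹⁶ J.
p = √(2mKE) = √(2 × 6.645 × 10⁻²⁷ × 3.031 × 10⁻¹⁶) = 2.007 × 10⁻²¹ kg·m/s.
λ = h/p = 6.626 × 10⁻³⁴ / 2.007 × 10⁻²¹ = 3.30 × 10⁻¹³ m = 330 fm.

λ = 330 fm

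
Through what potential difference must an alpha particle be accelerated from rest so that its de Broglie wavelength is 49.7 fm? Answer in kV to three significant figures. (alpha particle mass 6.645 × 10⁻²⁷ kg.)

p = h/λ = 6.626 × 10⁻³⁴ / 4.970 × 10⁻¹⁴ = 1.333 × 10⁻²⁰ kg·m/s.
KE = p²/(2m) = 1.337 × 10⁻¹⁴ J.
V = KE/2e = 1.337 × 10⁻¹⁴ / (2 × 1.602 × 10⁻¹⁹) = 41.7 kV.

V = 41.7 kV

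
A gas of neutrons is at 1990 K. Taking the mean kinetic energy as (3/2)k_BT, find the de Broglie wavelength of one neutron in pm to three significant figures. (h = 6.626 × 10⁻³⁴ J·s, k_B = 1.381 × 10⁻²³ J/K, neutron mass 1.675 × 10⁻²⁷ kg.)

λ = 56.4 pm

KE = (3/2)k_BT = 1.5 × 1.381 × 10⁻²³ × 1990 = 4.122 × 10⁻²⁰ J.
p = √(2mKE) = √(2 × 1.675 × 10⁻²⁷ × 4.122 × 10⁻²⁰) = 1.175 × 10⁻²³ kg·m/s.
λ = h/p = 5.64 × 10⁻¹¹ m = 56.4 pm.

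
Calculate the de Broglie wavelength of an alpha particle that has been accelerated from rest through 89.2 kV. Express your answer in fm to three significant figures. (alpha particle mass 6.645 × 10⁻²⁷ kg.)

KE = 2eV = 2 × 1.602 × 10⁻¹⁹ × 8.920 × 10⁴ = 2.858 × 10⁻¹⁴ J.
p = √(2mKE) = √(2 × 6.645 × 10⁻²⁷ × 2.858 × 10⁻¹⁴) = 1.949 × 10⁻²⁰ kg·m/s.
λ = h/p = 6.626 × 10⁻³⁴ / 1.949 × 10⁻²⁰ = 3.40 × 10⁻¹⁴ m = 34.0 fm.

λ = 34.0 fm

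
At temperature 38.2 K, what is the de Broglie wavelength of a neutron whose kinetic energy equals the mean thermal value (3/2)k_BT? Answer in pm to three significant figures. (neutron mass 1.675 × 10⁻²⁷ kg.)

KE = (3/2)k_BT = 1.5 × 1.381 × 10⁻²³ × 38.2 = 7.913 × 10⁻²² J.
p = √(2mKE) = √(2 × 1.675 × 10⁻²⁷ × 7.913 × 10⁻²²) = 1.628 × 10⁻²⁴ kg·m/s.
λ = h/p = 4.07 × 10⁻¹⁰ m = 407 pm.

λ = 407 pm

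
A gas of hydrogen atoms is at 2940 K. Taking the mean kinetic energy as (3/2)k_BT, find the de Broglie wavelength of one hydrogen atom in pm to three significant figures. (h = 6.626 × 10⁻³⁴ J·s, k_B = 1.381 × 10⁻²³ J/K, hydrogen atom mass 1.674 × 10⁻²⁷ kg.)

λ = 46.4 pm

KE = (3/2)k_BT = 1.5 × 1.381 × 10⁻²³ × 2940 = 6.090 × 10⁻²⁰ J.
p = √(2mKE) = √(2 × 1.674 × 10⁻²⁷ × 6.090 × 10⁻²⁰) = 1.428 × 10⁻²³ kg·m/s.
λ = h/p = 4.64 × 10⁻¹¹ m = 46.4 pm.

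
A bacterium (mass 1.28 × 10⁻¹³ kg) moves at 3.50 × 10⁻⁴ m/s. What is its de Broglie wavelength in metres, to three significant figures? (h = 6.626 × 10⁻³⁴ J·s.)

p = mv = 1.28 × 10⁻¹³ × 3.50 × 10⁻⁴ = 4.480 × 10⁻¹⁷ kg·m/s.
λ = h/p = 6.626 × 10⁻³⁴ / 4.480 × 10⁻¹⁷ = 1.48 × 10⁻¹⁷ m.

λ = 1.48 × 10⁻¹⁷ m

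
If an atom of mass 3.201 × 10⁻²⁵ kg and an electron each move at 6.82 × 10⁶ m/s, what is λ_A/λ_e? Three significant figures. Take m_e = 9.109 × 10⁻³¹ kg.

At fixed v, p = mv so λ = h/(mv) ∝ 1/m.
λ_A/λ_e = m_e/m_A = 9.109 × 10⁻³¹/3.201 × 10⁻²⁵ = 2.85 × 10⁻⁶.

λ_A/λ_e = 2.85 × 10⁻⁶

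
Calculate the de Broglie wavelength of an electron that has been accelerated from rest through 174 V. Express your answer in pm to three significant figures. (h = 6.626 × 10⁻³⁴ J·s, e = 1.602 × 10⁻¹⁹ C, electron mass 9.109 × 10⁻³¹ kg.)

λ = 93.0 pm

KE = eV = 1.602 × 10⁻¹⁹ × 174.0 = 2.787 × 10⁻¹⁷ J.
p = √(2mKE) = √(2 × 9.109 × 10⁻³¹ × 2.787 × 10⁻¹⁷) = 7.126 × 10⁻²⁴ kg·m/s.
λ = h/p = 6.626 × 10⁻³⁴ / 7.126 × 10⁻²⁴ = 9.30 × 10⁻¹¹ m = 93.0 pm.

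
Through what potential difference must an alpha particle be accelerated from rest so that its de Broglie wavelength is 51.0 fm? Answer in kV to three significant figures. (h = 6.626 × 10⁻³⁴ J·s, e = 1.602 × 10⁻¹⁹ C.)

V = 39.6 kV

p = h/λ = 6.626 × 10⁻³⁴ / 5.100 × 10⁻¹⁴ = 1.299 × 10⁻²⁰ kg·m/s.
KE = p²/(2m) = 1.270 × 10⁻¹⁴ J.
V = KE/2e = 1.270 × 10⁻¹⁴ / (2 × 1.602 × 10⁻¹⁹) = 39.6 kV.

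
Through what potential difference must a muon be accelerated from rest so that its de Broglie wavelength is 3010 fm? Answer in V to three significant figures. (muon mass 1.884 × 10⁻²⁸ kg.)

V = 803 V

p = h/λ = 6.626 × 10⁻³⁴ / 3.010 × 10⁻¹² = 2.201 × 10⁻²² kg·m/s.
KE = p²/(2m) = 1.286 × 10⁻¹⁶ J.
V = KE/e = 1.286 × 10⁻¹⁶ / (1.602 × 10⁻¹⁹) = 803 V.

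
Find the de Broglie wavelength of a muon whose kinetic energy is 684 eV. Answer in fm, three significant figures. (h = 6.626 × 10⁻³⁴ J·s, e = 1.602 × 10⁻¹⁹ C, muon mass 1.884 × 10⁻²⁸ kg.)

λ = 3260 fm

KE = 684 eV = 1.096 × 10⁻¹⁶ J.
p = √(2mKE) = √(2 × 1.884 × 10⁻²⁸ × 1.096 × 10⁻¹⁶) = 2.032 × 10⁻²² kg·m/s.
λ = h/p = 6.626 × 10⁻³⁴ / 2.032 × 10⁻²² = 3.26 × 10⁻¹² m = 3260 fm.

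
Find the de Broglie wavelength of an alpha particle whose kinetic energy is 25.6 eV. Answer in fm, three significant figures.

λ = 2840 fm

KE = 25.6 eV = 4.101 × 10⁻¹⁸ J.
p = √(2mKE) = √(2 × 6.645 × 10⁻²⁷ × 4.101 × 10⁻¹⁸) = 2.335 × 10⁻²² kg·m/s.
λ = h/p = 6.626 × 10⁻³⁴ / 2.335 × 10⁻²² = 2.84 × 10⁻¹² m = 2840 fm.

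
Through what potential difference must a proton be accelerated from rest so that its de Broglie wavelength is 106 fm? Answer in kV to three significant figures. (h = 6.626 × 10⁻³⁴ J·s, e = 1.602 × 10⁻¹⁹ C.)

V = 72.9 kV

p = h/λ = 6.626 × 10⁻³⁴ / 1.060 × 10⁻¹³ = 6.251 × 10⁻²¹ kg·m/s.
KE = p²/(2m) = 1.168 × 10⁻¹⁴ J.
V = KE/e = 1.168 × 10⁻¹⁴ / (1.602 × 10⁻¹⁹) = 72.9 kV.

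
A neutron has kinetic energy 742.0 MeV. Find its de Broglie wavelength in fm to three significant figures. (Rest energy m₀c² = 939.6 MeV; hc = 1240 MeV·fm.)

λ = 0.889 fm

Total energy E = KE + m₀c² = 742.0 + 939.6 = 1681.6 MeV.
(pc)² = E² − (m₀c²)² = (1681.6)² − (939.6)² = 1.945 × 10⁶ MeV², so pc = 1395 MeV.
λ = hc/(pc) = 1240 MeV·fm / 1395 MeV = 0.889 fm.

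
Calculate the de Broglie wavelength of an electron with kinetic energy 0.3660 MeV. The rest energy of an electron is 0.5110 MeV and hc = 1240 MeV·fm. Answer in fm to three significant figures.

λ = 1740 fm

Total energy E = KE + m₀c² = 0.3660 + 0.5110 = 0.8770 MeV.
(pc)² = E² − (m₀c²)² = (0.8770)² − (0.5110)² = 0.5080 MeV², so pc = 0.7127 MeV.
λ = hc/(pc) = 1240 MeV·fm / 0.7127 MeV = 1740 fm.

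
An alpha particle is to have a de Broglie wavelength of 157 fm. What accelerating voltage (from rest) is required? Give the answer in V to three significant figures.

V = 4180 V

p = h/λ = 6.626 × 10⁻³⁴ / 1.570 × 10⁻¹³ = 4.220 × 10⁻²¹ kg·m/s.
KE = p²/(2m) = 1.340 × 10⁻¹⁵ J.
V = KE/2e = 1.340 × 10⁻¹⁵ / (2 × 1.602 × 10⁻¹⁹) = 4180 V.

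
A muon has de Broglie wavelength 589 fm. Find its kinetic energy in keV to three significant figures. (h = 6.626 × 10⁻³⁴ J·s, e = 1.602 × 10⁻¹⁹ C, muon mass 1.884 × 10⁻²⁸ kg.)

KE = 21.0 keV

p = h/λ = 6.626 × 10⁻³⁴ / 5.890 × 10⁻¹³ = 1.125 × 10⁻²¹ kg·m/s.
KE = p²/(2m) = (1.125 × 10⁻²¹)² / (2 × 1.884 × 10⁻²⁸) = 3.359 × 10⁻¹⁵ J = 21.0 keV.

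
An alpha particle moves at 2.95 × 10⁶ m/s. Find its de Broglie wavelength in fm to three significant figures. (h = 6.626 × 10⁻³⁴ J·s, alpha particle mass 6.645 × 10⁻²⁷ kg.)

p = mv = 6.645 × 10⁻²⁷ × 2.95 × 10⁶ = 1.960 × 10⁻²⁰ kg·m/s.
λ = h/p = 6.626 × 10⁻³⁴ / 1.960 × 10⁻²⁰ = 3.38 × 10⁻¹⁴ m = 33.8 fm.

λ = 33.8 fm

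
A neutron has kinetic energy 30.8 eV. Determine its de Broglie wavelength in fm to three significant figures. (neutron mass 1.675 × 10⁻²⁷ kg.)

λ = 5150 fm

KE = 30.8 eV = 4.934 × 10⁻¹⁸ J.
p = √(2mKE) = √(2 × 1.675 × 10⁻²⁷ × 4.934 × 10⁻¹⁸) = 1.286 × 10⁻²² kg·m/s.
λ = h/p = 6.626 × 10⁻³⁴ / 1.286 × 10⁻²² = 5.15 × 10⁻¹² m = 5150 fm.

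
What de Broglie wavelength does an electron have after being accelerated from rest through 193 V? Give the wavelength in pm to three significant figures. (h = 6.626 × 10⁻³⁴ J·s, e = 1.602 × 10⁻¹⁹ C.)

λ = 88.3 pm

KE = eV = 1.602 × 10⁻¹⁹ × 193.0 = 3.092 × 10⁻¹⁷ J.
p = √(2mKE) = √(2 × 9.109 × 10⁻³¹ × 3.092 × 10⁻¹⁷) = 7.505 × 10⁻²⁴ kg·m/s.
λ = h/p = 6.626 × 10⁻³⁴ / 7.505 × 10⁻²⁴ = 8.83 × 10⁻¹¹ m = 88.3 pm.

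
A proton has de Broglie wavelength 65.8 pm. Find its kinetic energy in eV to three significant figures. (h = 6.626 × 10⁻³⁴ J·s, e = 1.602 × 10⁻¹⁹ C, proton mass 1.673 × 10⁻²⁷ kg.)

KE = 0.189 eV

p = h/λ = 6.626 × 10⁻³⁴ / 6.580 × 10⁻¹¹ = 1.007 × 10⁻²³ kg·m/s.
KE = p²/(2m) = (1.007 × 10⁻²³)² / (2 × 1.673 × 10⁻²⁷) = 3.031 × 10⁻²⁰ J = 0.189 eV.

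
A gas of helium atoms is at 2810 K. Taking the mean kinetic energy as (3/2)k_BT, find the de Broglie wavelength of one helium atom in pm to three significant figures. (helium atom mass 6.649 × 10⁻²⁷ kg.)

KE = (3/2)k_BT = 1.5 × 1.381 × 10⁻²³ × 2810 = 5.821 × 10⁻²⁰ J.
p = √(2mKE) = √(2 × 6.649 × 10⁻²⁷ × 5.821 × 10⁻²⁰) = 2.782 × 10⁻²³ kg·m/s.
λ = h/p = 2.38 × 10⁻¹¹ m = 23.8 pm.

λ = 23.8 pm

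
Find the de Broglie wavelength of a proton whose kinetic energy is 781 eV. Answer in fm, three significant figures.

λ = 1020 fm

KE = 781 eV = 1.251 × 10⁻¹⁶ J.
p = √(2mKE) = √(2 × 1.673 × 10⁻²⁷ × 1.251 × 10⁻¹⁶) = 6.470 × 10⁻²² kg·m/s.
λ = h/p = 6.626 × 10⁻³⁴ / 6.470 × 10⁻²² = 1.02 × 10⁻¹² m = 1020 fm.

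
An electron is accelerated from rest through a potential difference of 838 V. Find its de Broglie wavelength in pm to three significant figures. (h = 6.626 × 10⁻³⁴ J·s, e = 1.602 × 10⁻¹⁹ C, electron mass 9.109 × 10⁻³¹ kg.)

λ = 42.4 pm

KE = eV = 1.602 × 10⁻¹⁹ × 838.0 = 1.342 × 10⁻¹⁶ J.
p = √(2mKE) = √(2 × 9.109 × 10⁻³¹ × 1.342 × 10⁻¹⁶) = 1.564 × 10⁻²³ kg·m/s.
λ = h/p = 6.626 × 10⁻³⁴ / 1.564 × 10⁻²³ = 4.24 × 10⁻¹¹ m = 42.4 pm.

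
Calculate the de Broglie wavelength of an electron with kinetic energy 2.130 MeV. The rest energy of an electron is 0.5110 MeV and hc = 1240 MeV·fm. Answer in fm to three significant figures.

Total energy E = KE + m₀c² = 2.130 + 0.5110 = 2.6410 MeV.
(pc)² = E² − (m₀c²)² = (2.6410)² − (0.5110)² = 6.714 MeV², so pc = 2.591 MeV.
λ = hc/(pc) = 1240 MeV·fm / 2.591 MeV = 479 fm.

λ = 479 fm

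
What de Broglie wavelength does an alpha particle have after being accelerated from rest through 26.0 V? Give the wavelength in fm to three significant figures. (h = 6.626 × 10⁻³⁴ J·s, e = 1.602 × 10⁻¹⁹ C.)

λ = 1990 fm

KE = 2eV = 2 × 1.602 × 10⁻¹⁹ × 26.00 = 8.330 × 10⁻¹⁸ J.
p = √(2mKE) = √(2 × 6.645 × 10⁻²⁷ × 8.330 × 10⁻¹⁸) = 3.327 × 10⁻²² kg·m/s.
λ = h/p = 6.626 × 10⁻³⁴ / 3.327 × 10⁻²² = 1.99 × 10⁻¹² m = 1990 fm.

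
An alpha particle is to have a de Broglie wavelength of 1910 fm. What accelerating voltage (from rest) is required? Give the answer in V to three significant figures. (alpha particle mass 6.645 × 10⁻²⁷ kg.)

p = h/λ = 6.626 × 10⁻³⁴ / 1.910 × 10⁻¹² = 3.469 × 10⁻²² kg·m/s.
KE = p²/(2m) = 9.055 × 10⁻¹⁸ J.
V = KE/2e = 9.055 × 10⁻¹⁸ / (2 × 1.602 × 10⁻¹⁹) = 28.3 V.

V = 28.3 V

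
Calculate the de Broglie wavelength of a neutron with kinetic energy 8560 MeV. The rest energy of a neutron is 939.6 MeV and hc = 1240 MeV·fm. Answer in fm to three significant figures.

Total energy E = KE + m₀c² = 8560 + 939.6 = 9499.6 MeV.
(pc)² = E² − (m₀c²)² = (9499.6)² − (939.6)² = 8.936 × 10⁷ MeV², so pc = 9453 MeV.
λ = hc/(pc) = 1240 MeV·fm / 9453 MeV = 0.131 fm.

λ = 0.131 fm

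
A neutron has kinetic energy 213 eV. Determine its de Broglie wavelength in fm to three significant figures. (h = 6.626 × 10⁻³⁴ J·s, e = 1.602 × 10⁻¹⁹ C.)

KE = 213 eV = 3.412 × 10⁻¹⁷ J.
p = √(2mKE) = √(2 × 1.675 × 10⁻²⁷ × 3.412 × 10⁻¹⁷) = 3.381 × 10⁻²² kg·m/s.
λ = h/p = 6.626 × 10⁻³⁴ / 3.381 × 10⁻²² = 1.96 × 10⁻¹² m = 1960 fm.

λ = 1960 fm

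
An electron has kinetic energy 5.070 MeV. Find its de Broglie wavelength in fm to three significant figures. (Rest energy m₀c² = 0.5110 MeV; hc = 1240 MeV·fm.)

λ = 223 fm

Total energy E = KE + m₀c² = 5.070 + 0.5110 = 5.5810 MeV.
(pc)² = E² − (m₀c²)² = (5.5810)² − (0.5110)² = 30.89 MeV², so pc = 5.558 MeV.
λ = hc/(pc) = 1240 MeV·fm / 5.558 MeV = 223 fm.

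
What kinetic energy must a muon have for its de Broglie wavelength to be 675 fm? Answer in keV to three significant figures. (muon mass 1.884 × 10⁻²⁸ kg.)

KE = 16.0 keV

p = h/λ = 6.626 × 10⁻³⁴ / 6.750 × 10⁻¹³ = 9.816 × 10⁻²² kg·m/s.
KE = p²/(2m) = (9.816 × 10⁻²²)² / (2 × 1.884 × 10⁻²⁸) = 2.557 × 10⁻¹⁵ J = 16.0 keV.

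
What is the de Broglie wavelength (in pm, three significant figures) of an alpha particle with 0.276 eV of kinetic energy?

KE = 0.276 eV = 4.422 × 10⁻²⁰ J.
p = √(2mKE) = √(2 × 6.645 × 10⁻²⁷ × 4.422 × 10⁻²⁰) = 2.424 × 10⁻²³ kg·m/s.
λ = h/p = 6.626 × 10⁻³⁴ / 2.424 × 10⁻²³ = 2.73 × 10⁻¹¹ m = 27.3 pm.

λ = 27.3 pm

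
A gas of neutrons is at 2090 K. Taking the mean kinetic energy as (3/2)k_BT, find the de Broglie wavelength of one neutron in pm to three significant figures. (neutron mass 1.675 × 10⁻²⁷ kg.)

KE = (3/2)k_BT = 1.5 × 1.381 × 10⁻²³ × 2090 = 4.329 × 10⁻²⁰ J.
p = √(2mKE) = √(2 × 1.675 × 10⁻²⁷ × 4.329 × 10⁻²⁰) = 1.204 × 10⁻²³ kg·m/s.
λ = h/p = 5.50 × 10⁻¹¹ m = 55.0 pm.

λ = 55.0 pm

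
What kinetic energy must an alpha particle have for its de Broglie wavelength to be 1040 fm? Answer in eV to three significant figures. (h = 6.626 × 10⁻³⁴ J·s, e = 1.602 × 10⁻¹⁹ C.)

KE = 191 eV

p = h/λ = 6.626 × 10⁻³⁴ / 1.040 × 10⁻¹² = 6.371 × 10⁻²² kg·m/s.
KE = p²/(2m) = (6.371 × 10⁻²²)² / (2 × 6.645 × 10⁻²⁷) = 3.054 × 10⁻¹⁷ J = 191 eV.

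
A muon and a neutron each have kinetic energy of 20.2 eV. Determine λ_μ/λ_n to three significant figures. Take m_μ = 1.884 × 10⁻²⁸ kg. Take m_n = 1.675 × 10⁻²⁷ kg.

λ_μ/λ_n = 2.98

At fixed KE, p = √(2mKE) so λ = h/p ∝ 1/√m.
λ_μ/λ_n = √(m_n/m_μ) = √(1.675 × 10⁻²⁷/1.884 × 10⁻²⁸) = √(8.891) = 2.98.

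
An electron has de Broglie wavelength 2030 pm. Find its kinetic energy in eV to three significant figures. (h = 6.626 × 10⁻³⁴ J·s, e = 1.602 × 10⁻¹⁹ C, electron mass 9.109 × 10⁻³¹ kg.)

KE = 0.365 eV

p = h/λ = 6.626 × 10⁻³⁴ / 2.030 × 10⁻⁹ = 3.264 × 10⁻²⁵ kg·m/s.
KE = p²/(2m) = (3.264 × 10⁻²⁵)² / (2 × 9.109 × 10⁻³¹) = 5.848 × 10⁻²⁰ J = 0.365 eV.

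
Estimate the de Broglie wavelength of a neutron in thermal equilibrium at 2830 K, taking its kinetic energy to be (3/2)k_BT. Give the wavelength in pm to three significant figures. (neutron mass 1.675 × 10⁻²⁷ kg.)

λ = 47.3 pm

KE = (3/2)k_BT = 1.5 × 1.381 × 10⁻²³ × 2830 = 5.862 × 10⁻²⁰ J.
p = √(2mKE) = √(2 × 1.675 × 10⁻²⁷ × 5.862 × 10⁻²⁰) = 1.401 × 10⁻²³ kg·m/s.
λ = h/p = 4.73 × 10⁻¹¹ m = 47.3 pm.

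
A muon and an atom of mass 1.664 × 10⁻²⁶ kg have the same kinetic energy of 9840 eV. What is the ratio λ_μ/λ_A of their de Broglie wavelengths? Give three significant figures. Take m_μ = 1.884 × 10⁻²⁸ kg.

λ_μ/λ_A = 9.40

At fixed KE, p = √(2mKE) so λ = h/p ∝ 1/√m.
λ_μ/λ_A = √(m_A/m_μ) = √(1.664 × 10⁻²⁶/1.884 × 10⁻²⁸) = √(88.32) = 9.40.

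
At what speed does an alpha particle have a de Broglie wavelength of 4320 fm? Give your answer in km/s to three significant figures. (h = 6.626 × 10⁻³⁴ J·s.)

v = 23.1 km/s

p = h/λ = 6.626 × 10⁻³⁴ / 4.320 × 10⁻¹² = 1.534 × 10⁻²² kg·m/s.
v = p/m = 1.534 × 10⁻²² / 6.645 × 10⁻²⁷ = 2.31 × 10⁴ m/s = 23.1 km/s.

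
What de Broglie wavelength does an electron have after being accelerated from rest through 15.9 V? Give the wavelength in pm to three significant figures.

KE = eV = 1.602 × 10⁻¹⁹ × 15.90 = 2.547 × 10⁻¹⁸ J.
p = √(2mKE) = √(2 × 9.109 × 10⁻³¹ × 2.547 × 10⁻¹⁸) = 2.154 × 10⁻²⁴ kg·m/s.
λ = h/p = 6.626 × 10⁻³⁴ / 2.154 × 10⁻²⁴ = 3.08 × 10⁻¹⁰ m = 308 pm.

λ = 308 pm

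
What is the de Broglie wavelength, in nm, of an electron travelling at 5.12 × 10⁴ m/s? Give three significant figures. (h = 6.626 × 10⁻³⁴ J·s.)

λ = 14.2 nm

p = mv = 9.109 × 10⁻³¹ × 5.12 × 10⁴ = 4.664 × 10⁻²⁶ kg·m/s.
λ = h/p = 6.626 × 10⁻³⁴ / 4.664 × 10⁻²⁶ = 1.42 × 10⁻⁸ m = 14.2 nm.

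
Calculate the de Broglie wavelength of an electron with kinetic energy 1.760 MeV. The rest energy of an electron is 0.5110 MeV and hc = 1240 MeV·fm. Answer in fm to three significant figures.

Total energy E = KE + m₀c² = 1.760 + 0.5110 = 2.2710 MeV.
(pc)² = E² − (m₀c²)² = (2.2710)² − (0.5110)² = 4.896 MeV², so pc = 2.213 MeV.
λ = hc/(pc) = 1240 MeV·fm / 2.213 MeV = 560 fm.

λ = 560 fm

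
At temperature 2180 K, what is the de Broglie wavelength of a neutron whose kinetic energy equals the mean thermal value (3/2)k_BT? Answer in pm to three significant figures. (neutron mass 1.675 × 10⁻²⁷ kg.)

λ = 53.9 pm

KE = (3/2)k_BT = 1.5 × 1.381 × 10⁻²³ × 2180 = 4.516 × 10⁻²⁰ J.
p = √(2mKE) = √(2 × 1.675 × 10⁻²⁷ × 4.516 × 10⁻²⁰) = 1.230 × 10⁻²³ kg·m/s.
λ = h/p = 5.39 × 10⁻¹¹ m = 53.9 pm.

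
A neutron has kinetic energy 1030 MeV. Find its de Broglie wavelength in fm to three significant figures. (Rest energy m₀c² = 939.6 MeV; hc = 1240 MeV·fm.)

λ = 0.716 fm

Total energy E = KE + m₀c² = 1030 + 939.6 = 1969.6 MeV.
(pc)² = E² − (m₀c²)² = (1969.6)² − (939.6)² = 2.996 × 10⁶ MeV², so pc = 1731 MeV.
λ = hc/(pc) = 1240 MeV·fm / 1731 MeV = 0.716 fm.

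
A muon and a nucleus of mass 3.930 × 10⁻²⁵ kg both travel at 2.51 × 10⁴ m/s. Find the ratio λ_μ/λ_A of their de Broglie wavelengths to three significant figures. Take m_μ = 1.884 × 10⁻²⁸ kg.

λ_μ/λ_A = 2090

At fixed v, p = mv so λ = h/(mv) ∝ 1/m.
λ_μ/λ_A = m_A/m_μ = 3.930 × 10⁻²⁵/1.884 × 10⁻²⁸ = 2090.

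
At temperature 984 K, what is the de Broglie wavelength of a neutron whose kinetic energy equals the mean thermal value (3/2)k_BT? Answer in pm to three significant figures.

λ = 80.2 pm

KE = (3/2)k_BT = 1.5 × 1.381 × 10⁻²³ × 984 = 2.038 × 10⁻²⁰ J.
p = √(2mKE) = √(2 × 1.675 × 10⁻²⁷ × 2.038 × 10⁻²⁰) = 8.263 × 10⁻²⁴ kg·m/s.
λ = h/p = 8.02 × 10⁻¹¹ m = 80.2 pm.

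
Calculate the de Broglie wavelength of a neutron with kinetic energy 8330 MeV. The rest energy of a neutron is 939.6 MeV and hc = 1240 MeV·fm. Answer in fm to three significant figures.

Total energy E = KE + m₀c² = 8330 + 939.6 = 9269.6 MeV.
(pc)² = E² − (m₀c²)² = (9269.6)² − (939.6)² = 8.504 × 10⁷ MeV², so pc = 9222 MeV.
λ = hc/(pc) = 1240 MeV·fm / 9222 MeV = 0.134 fm.

λ = 0.134 fm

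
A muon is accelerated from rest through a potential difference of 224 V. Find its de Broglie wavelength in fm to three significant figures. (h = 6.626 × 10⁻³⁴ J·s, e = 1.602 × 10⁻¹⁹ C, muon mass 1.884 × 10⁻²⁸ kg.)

λ = 5700 fm

KE = eV = 1.602 × 10⁻¹⁹ × 224.0 = 3.588 × 10⁻¹⁷ J.
p = √(2mKE) = √(2 × 1.884 × 10⁻²⁸ × 3.588 × 10⁻¹⁷) = 1.163 × 10⁻²² kg·m/s.
λ = h/p = 6.626 × 10⁻³⁴ / 1.163 × 10⁻²² = 5.70 × 10⁻¹² m = 5700 fm.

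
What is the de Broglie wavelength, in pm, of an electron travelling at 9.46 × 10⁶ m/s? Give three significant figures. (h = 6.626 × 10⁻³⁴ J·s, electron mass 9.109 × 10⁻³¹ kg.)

λ = 76.9 pm

p = mv = 9.109 × 10⁻³¹ × 9.46 × 10⁶ = 8.617 × 10⁻²⁴ kg·m/s.
λ = h/p = 6.626 × 10⁻³⁴ / 8.617 × 10⁻²⁴ = 7.69 × 10⁻¹¹ m = 76.9 pm.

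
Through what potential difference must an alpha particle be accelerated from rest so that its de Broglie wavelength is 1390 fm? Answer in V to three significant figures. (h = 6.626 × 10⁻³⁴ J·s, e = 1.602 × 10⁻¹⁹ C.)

p = h/λ = 6.626 × 10⁻³⁴ / 1.390 × 10⁻¹² = 4.767 × 10⁻²² kg·m/s.
KE = p²/(2m) = 1.710 × 10⁻¹⁷ J.
V = KE/2e = 1.710 × 10⁻¹⁷ / (2 × 1.602 × 10⁻¹⁹) = 53.4 V.

V = 53.4 V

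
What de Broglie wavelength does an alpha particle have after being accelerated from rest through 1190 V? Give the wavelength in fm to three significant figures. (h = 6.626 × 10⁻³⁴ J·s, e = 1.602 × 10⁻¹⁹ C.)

KE = 2eV = 2 × 1.602 × 10⁻¹⁹ × 1190 = 3.813 × 10⁻¹⁶ J.
p = √(2mKE) = √(2 × 6.645 × 10⁻²⁷ × 3.813 × 10⁻¹⁶) = 2.251 × 10⁻²¹ kg·m/s.
λ = h/p = 6.626 × 10⁻³⁴ / 2.251 × 10⁻²¹ = 2.94 × 10⁻¹³ m = 294 fm.

λ = 294 fm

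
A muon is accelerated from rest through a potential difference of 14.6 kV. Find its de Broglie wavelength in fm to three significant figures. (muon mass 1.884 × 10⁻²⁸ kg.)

λ = 706 fm

KE = eV = 1.602 × 10⁻¹⁹ × 1.460 × 10⁴ = 2.339 × 10⁻¹⁵ J.
p = √(2mKE) = √(2 × 1.884 × 10⁻²⁸ × 2.339 × 10⁻¹⁵) = 9.388 × 10⁻²² kg·m/s.
λ = h/p = 6.626 × 10⁻³⁴ / 9.388 × 10⁻²² = 7.06 × 10⁻¹³ m = 706 fm.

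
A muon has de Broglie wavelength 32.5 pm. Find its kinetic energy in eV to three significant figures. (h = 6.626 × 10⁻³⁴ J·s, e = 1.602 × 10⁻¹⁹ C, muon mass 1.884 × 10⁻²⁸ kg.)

KE = 6.89 eV

p = h/λ = 6.626 × 10⁻³⁴ / 3.250 × 10⁻¹¹ = 2.039 × 10⁻²³ kg·m/s.
KE = p²/(2m) = (2.039 × 10⁻²³)² / (2 × 1.884 × 10⁻²⁸) = 1.103 × 10⁻¹⁸ J = 6.89 eV.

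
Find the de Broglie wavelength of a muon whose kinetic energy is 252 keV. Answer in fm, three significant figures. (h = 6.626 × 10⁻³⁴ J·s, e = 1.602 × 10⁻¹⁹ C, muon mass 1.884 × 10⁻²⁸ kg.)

λ = 170 fm

KE = 252 keV = 4.037 × 10⁻¹⁴ J.
p = √(2mKE) = √(2 × 1.884 × 10⁻²⁸ × 4.037 × 10⁻¹⁴) = 3.900 × 10⁻²¹ kg·m/s.
λ = h/p = 6.626 × 10⁻³⁴ / 3.900 × 10⁻²¹ = 1.70 × 10⁻¹³ m = 170 fm.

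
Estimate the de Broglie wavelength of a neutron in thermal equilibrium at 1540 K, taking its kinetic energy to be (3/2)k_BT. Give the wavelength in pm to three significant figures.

λ = 64.1 pm

KE = (3/2)k_BT = 1.5 × 1.381 × 10⁻²³ × 1540 = 3.190 × 10⁻²⁰ J.
p = √(2mKE) = √(2 × 1.675 × 10⁻²⁷ × 3.190 × 10⁻²⁰) = 1.034 × 10⁻²³ kg·m/s.
λ = h/p = 6.41 × 10⁻¹¹ m = 64.1 pm.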